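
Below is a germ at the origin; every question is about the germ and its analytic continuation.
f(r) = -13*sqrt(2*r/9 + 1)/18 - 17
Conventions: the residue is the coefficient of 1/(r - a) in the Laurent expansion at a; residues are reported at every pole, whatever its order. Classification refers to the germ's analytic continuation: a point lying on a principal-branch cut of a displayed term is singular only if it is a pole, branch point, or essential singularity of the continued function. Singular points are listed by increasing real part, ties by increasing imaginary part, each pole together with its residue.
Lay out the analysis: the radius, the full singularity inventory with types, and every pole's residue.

Radius of convergence at 0: 9/2.
At -9/2: an algebraic (square-root) branch point.

Branch term (-13/18)*sqrt(1 - r/(-9/2)): its argument vanishes at r = -9/2, a square-root branch point, modulus 9/2.
The radius of convergence is the smallest modulus among the singular points: 9/2.


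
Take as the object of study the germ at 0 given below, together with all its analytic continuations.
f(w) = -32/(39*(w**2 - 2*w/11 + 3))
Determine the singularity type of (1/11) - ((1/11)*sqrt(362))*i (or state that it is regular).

The point is a pole of order 1.

The denominator factor w**2 - 2*w/11 + 3 vanishes at (1/11) - ((1/11)*sqrt(362))*i and appears to the power 1; the numerator there equals -32/39, nonzero, and no other factor vanishes.
Hence a pole whose order is the multiplicity, 1.


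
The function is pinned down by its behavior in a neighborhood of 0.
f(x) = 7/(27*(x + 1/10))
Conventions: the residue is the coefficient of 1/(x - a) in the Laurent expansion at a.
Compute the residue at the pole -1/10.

The residue is 7/27.

At the order-1 pole -1/10 set g(x) = (x - (-1/10))*f(x) = 7/27.
Simple pole: residue = g(a) at a = -1/10, which is 7/27.


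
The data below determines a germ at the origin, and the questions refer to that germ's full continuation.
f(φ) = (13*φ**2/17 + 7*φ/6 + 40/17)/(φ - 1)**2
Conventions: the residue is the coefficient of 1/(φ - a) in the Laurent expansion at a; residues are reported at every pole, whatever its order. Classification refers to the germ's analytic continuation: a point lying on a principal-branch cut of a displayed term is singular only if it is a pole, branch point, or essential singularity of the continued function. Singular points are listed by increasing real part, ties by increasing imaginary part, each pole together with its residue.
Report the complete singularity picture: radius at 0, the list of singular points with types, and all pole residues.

Radius of convergence at 0: 1.
At 1: a pole of order 2; residue 275/102.

Denominator factor (φ - 1)^2: pole of order 2 at 1, modulus 1.
The radius of convergence is the smallest modulus among the singular points: 1.
At the order-2 pole 1 set g(φ) = (φ - (1))^2*f(φ) = 13*φ**2/17 + 7*φ/6 + 40/17.
Order-2 pole: residue = g'(a); g'(1) = 275/102, so the residue is 275/102.


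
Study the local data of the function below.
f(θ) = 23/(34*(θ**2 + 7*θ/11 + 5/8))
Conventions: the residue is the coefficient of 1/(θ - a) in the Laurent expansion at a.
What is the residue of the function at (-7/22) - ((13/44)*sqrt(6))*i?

The factor θ**2 + 7*θ/11 + 5/8 splits as (θ - a)(θ - a') with a = (-7/22) - ((13/44)*sqrt(6))*i, a' = (-7/22) + ((13/44)*sqrt(6))*i. At the order-1 pole a set g(θ) = (θ - a)*f(θ) = [23/34] / (θ - a').
Simple pole: residue = g(a) at a = (-7/22) - ((13/44)*sqrt(6))*i, which is ((253/1326)*sqrt(6))*i.

The residue is ((253/1326)*sqrt(6))*i.


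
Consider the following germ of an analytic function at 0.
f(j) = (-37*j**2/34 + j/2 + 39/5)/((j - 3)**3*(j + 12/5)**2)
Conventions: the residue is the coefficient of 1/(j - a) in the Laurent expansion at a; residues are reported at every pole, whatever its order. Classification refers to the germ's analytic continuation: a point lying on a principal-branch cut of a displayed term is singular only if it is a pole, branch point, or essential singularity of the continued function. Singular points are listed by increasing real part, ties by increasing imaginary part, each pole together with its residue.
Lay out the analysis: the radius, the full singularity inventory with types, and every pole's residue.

Radius of convergence at 0: 12/5.
At -12/5: a pole of order 2; residue -75325/2007666.
At 3: a pole of order 3; residue 75325/2007666.

Denominator factor (j + 12/5)^2: pole of order 2 at -12/5, modulus 12/5.
Denominator factor (j - 3)^3: pole of order 3 at 3, modulus 3.
The radius of convergence is the smallest modulus among the singular points: 12/5.
At the order-2 pole -12/5 set g(j) = (j - (-12/5))^2*f(j) = (-37*j**2/34 + j/2 + 39/5)/(j - 3)**3.
Order-2 pole: residue = g'(a); g'(-12/5) = -75325/2007666, so the residue is -75325/2007666.
At the order-3 pole 3 set g(j) = (j - (3))^3*f(j) = (-37*j**2/34 + j/2 + 39/5)/(j + 12/5)**2.
Order-3 pole: residue = g''(a)/2; g''(3) = 75325/1003833, so the residue is 75325/2007666.
List the singular points by increasing real part (a conjugate pair: the negative imaginary part first).


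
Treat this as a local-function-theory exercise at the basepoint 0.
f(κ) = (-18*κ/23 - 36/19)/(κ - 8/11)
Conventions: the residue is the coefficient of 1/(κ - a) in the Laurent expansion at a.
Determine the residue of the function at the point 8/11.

The residue is -11844/4807.

At the order-1 pole 8/11 set g(κ) = (κ - (8/11))*f(κ) = -18*κ/23 - 36/19.
Simple pole: residue = g(a) at a = 8/11, which is -11844/4807.


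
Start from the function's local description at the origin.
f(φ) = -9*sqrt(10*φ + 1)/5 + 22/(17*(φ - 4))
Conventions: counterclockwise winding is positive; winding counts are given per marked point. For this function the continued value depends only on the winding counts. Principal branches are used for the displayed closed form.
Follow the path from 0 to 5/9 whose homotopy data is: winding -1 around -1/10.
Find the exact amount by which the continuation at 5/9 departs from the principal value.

Continued minus principal equals (6/5)*sqrt(59).

The rational part is single-valued and drops out of the difference; each branch term changes only by its own monodromy.
(-9/5)*sqrt(1 - φ/(-1/10)): winding -1 is odd, the square root flips sign, contributing -2*(-9/5)*sqrt(1 - (5/9)/(-1/10)) = -2*(-9/5)*sqrt(59/9) = (6/5)*sqrt(59).
Summing the contributions at φ = 5/9 gives (6/5)*sqrt(59).


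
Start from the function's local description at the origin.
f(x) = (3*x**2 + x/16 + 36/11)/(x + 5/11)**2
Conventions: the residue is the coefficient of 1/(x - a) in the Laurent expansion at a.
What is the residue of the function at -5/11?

The residue is -469/176.

At the order-2 pole -5/11 set g(x) = (x - (-5/11))^2*f(x) = 3*x**2 + x/16 + 36/11.
Order-2 pole: residue = g'(a); g'(-5/11) = -469/176, so the residue is -469/176.


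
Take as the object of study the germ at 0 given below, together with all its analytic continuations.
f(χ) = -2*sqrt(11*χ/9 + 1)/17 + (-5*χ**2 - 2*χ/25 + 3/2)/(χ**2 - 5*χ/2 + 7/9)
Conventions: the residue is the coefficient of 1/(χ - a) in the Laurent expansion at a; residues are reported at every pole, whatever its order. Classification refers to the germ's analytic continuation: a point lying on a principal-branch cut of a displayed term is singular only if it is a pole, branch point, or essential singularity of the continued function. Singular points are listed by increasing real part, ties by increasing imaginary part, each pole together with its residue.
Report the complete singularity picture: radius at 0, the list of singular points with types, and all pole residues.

Radius of convergence at 0: 5/4 - (1/12)*sqrt(113).
At -9/11: an algebraic (square-root) branch point.
At 5/4 - (1/12)*sqrt(113): a pole of order 1; residue -629/100 + (3721/6780)*sqrt(113).
At 5/4 + (1/12)*sqrt(113): a pole of order 1; residue -629/100 - (3721/6780)*sqrt(113).


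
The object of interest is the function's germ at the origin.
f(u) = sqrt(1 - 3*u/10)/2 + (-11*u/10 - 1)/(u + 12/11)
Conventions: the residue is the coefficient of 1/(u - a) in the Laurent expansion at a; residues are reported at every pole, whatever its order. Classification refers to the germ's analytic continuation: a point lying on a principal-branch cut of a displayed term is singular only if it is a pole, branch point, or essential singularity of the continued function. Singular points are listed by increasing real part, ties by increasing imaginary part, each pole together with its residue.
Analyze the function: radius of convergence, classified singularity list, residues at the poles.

Radius of convergence at 0: 12/11.
At -12/11: a pole of order 1; residue 1/5.
At 10/3: an algebraic (square-root) branch point.

Denominator factor (u + 12/11): pole of order 1 at -12/11, modulus 12/11.
Branch term (1/2)*sqrt(1 - u/(10/3)): its argument vanishes at u = 10/3, a square-root branch point, modulus 10/3.
The radius of convergence is the smallest modulus among the singular points: 12/11.
The branch term is analytic at -12/11 and contributes nothing to the residue; only the rational part matters.
At the order-1 pole -12/11 set g(u) = (u - (-12/11))*(rational part) = -11*u/10 - 1.
Simple pole: residue = g(a) at a = -12/11, which is 1/5.
List the singular points by increasing real part (a conjugate pair: the negative imaginary part first).


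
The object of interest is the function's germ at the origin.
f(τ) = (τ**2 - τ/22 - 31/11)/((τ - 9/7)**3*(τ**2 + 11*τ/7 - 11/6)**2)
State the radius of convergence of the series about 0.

Denominator factor (τ - 9/7)^3: pole of order 3 at 9/7, modulus 9/7.
Denominator factor (τ**2 + 11*τ/7 - 11/6)^2: discriminant 1441/147, real irrational roots -11/14 + (1/42)*sqrt(4323) and -11/14 - (1/42)*sqrt(4323); poles of order 2, moduli -11/14 + (1/42)*sqrt(4323) and 11/14 + (1/42)*sqrt(4323).
The radius of convergence is the smallest modulus among the singular points: -11/14 + (1/42)*sqrt(4323).

The radius of convergence is -11/14 + (1/42)*sqrt(4323).


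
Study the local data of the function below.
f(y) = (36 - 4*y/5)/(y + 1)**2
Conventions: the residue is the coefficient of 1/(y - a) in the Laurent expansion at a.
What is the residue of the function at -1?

At the order-2 pole -1 set g(y) = (y - (-1))^2*f(y) = 36 - 4*y/5.
Order-2 pole: residue = g'(a); g'(-1) = -4/5, so the residue is -4/5.

The residue is -4/5.


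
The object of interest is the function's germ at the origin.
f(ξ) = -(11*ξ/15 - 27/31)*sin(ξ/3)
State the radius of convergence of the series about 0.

The radius of convergence is infinite.

The factor -sin(ξ/3) is entire and contributes no finite singular point.
The polynomial part has no poles.
No finite singular points: the Taylor series at 0 converges everywhere.


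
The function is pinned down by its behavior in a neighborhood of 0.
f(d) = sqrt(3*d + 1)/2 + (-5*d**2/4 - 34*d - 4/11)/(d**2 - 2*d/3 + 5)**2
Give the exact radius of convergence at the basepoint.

Denominator factor (d**2 - 2*d/3 + 5)^2: discriminant -176/9, complex-conjugate roots (1/3) + ((2/3)*sqrt(11))*i and (1/3) - ((2/3)*sqrt(11))*i; poles of order 2, moduli sqrt(5) and sqrt(5).
Branch term (1/2)*sqrt(1 - d/(-1/3)): its argument vanishes at d = -1/3, a square-root branch point, modulus 1/3.
The radius of convergence is the smallest modulus among the singular points: 1/3.

The radius of convergence is 1/3.


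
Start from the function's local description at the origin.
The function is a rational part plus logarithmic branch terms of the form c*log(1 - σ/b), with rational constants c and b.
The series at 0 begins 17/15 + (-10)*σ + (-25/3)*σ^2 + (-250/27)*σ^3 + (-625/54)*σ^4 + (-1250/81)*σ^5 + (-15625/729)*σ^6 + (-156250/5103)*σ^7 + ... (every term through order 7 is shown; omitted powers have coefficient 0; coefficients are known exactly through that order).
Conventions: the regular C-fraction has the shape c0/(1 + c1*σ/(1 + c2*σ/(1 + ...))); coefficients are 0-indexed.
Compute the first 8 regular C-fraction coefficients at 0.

Taylor coefficients (read off): a_0 = 17/15, a_1 = -10, a_2 = -25/3, a_3 = -250/27, a_4 = -625/54, a_5 = -1250/81, a_6 = -15625/729, a_7 = -156250/5103.
c0 = a_0 = 17/15. Peel one level at a time: if S = 1 + c*σ/S' with S'(0) = 1, then c is the σ-coefficient of S and S' = c*σ/(S - 1).
S_1 = c0/f = 1 + (150/17)*σ + (24625/289)*σ^2 + ...; c1 = 150/17.
S_2 = c1*σ/(S_1 - 1) = 1 + (-985/102)*σ + (-25/108)*σ^2 + ...; c2 = -985/102.
S_3 = c2*σ/(S_2 - 1) = 1 + (-85/3546)*σ + (-121975/6287058)*σ^2 + ...; c3 = -85/3546.
S_4 = c3*σ/(S_3 - 1) = 1 + (-1435/1773)*σ + (-5/27)*σ^2 + ...; c4 = -1435/1773.
S_5 = c4*σ/(S_4 - 1) = 1 + (-197/861)*σ + (-68359/494214)*σ^2 + ...; c5 = -197/861.
S_6 = c5*σ/(S_5 - 1) = 1 + (-347/574)*σ + (-5/28)*σ^2 + ...; c6 = -347/574.
S_7 = c6*σ/(S_6 - 1) = 1 + (-205/694)*σ + ...; c7 = -205/694.

The regular C-fraction coefficients are [17/15, 150/17, -985/102, -85/3546, -1435/1773, -197/861, -347/574, -205/694].


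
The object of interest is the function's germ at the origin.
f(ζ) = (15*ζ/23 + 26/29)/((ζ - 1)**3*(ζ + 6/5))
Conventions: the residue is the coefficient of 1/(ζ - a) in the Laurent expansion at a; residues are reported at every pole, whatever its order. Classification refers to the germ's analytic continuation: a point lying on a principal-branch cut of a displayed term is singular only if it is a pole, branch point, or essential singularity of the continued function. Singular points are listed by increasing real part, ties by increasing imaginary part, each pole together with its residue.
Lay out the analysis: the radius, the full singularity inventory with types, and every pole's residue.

Denominator factor (ζ + 6/5): pole of order 1 at -6/5, modulus 6/5.
Denominator factor (ζ - 1)^3: pole of order 3 at 1, modulus 1.
The radius of convergence is the smallest modulus among the singular points: 1.
At the order-1 pole -6/5 set g(ζ) = (ζ - (-6/5))*f(ζ) = (15*ζ/23 + 26/29)/(ζ - 1)**3.
Simple pole: residue = g(a) at a = -6/5, which is -9500/887777.
At the order-3 pole 1 set g(ζ) = (ζ - (1))^3*f(ζ) = (15*ζ/23 + 26/29)/(ζ + 6/5).
Order-3 pole: residue = g''(a)/2; g''(1) = 19000/887777, so the residue is 9500/887777.
List the singular points by increasing real part (a conjugate pair: the negative imaginary part first).

Radius of convergence at 0: 1.
At -6/5: a pole of order 1; residue -9500/887777.
At 1: a pole of order 3; residue 9500/887777.


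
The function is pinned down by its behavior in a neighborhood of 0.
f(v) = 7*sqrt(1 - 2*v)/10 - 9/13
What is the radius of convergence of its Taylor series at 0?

Branch term (7/10)*sqrt(1 - v/(1/2)): its argument vanishes at v = 1/2, a square-root branch point, modulus 1/2.
The radius of convergence is the smallest modulus among the singular points: 1/2.

The radius of convergence is 1/2.


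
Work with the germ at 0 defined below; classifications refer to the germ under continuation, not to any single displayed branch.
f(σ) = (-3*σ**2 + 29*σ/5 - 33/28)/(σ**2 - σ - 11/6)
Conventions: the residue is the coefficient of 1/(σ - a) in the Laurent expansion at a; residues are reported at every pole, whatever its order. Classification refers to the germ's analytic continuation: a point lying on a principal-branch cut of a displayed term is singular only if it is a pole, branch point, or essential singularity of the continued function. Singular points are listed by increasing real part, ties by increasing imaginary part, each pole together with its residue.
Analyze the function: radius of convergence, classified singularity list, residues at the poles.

Radius of convergence at 0: -1/2 + (5/6)*sqrt(3).
At 1/2 - (5/6)*sqrt(3): a pole of order 1; residue 7/5 + (739/700)*sqrt(3).
At 1/2 + (5/6)*sqrt(3): a pole of order 1; residue 7/5 - (739/700)*sqrt(3).

Denominator factor (σ**2 - σ - 11/6): discriminant 25/3, real irrational roots 1/2 + (5/6)*sqrt(3) and 1/2 - (5/6)*sqrt(3); poles of order 1, moduli 1/2 + (5/6)*sqrt(3) and -1/2 + (5/6)*sqrt(3).
The radius of convergence is the smallest modulus among the singular points: -1/2 + (5/6)*sqrt(3).
The factor σ**2 - σ - 11/6 splits as (σ - a)(σ - a') with a = 1/2 - (5/6)*sqrt(3), a' = 1/2 + (5/6)*sqrt(3). At the order-1 pole a set g(σ) = (σ - a)*f(σ) = [-3*σ**2 + 29*σ/5 - 33/28] / (σ - a').
Simple pole: residue = g(a) at a = 1/2 - (5/6)*sqrt(3), which is 7/5 + (739/700)*sqrt(3).
The factor σ**2 - σ - 11/6 splits as (σ - a)(σ - a') with a = 1/2 + (5/6)*sqrt(3), a' = 1/2 - (5/6)*sqrt(3). At the order-1 pole a set g(σ) = (σ - a)*f(σ) = [-3*σ**2 + 29*σ/5 - 33/28] / (σ - a').
Simple pole: residue = g(a) at a = 1/2 + (5/6)*sqrt(3), which is 7/5 - (739/700)*sqrt(3).
List the singular points by increasing real part (a conjugate pair: the negative imaginary part first).


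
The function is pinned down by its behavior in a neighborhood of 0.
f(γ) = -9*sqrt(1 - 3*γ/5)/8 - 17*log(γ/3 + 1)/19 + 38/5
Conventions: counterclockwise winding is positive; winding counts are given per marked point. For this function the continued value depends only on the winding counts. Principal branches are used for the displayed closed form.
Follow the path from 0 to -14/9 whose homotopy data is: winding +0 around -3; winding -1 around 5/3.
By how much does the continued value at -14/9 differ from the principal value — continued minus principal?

The rational part is single-valued and drops out of the difference; each branch term changes only by its own monodromy.
(-17/19)*log(1 - γ/(-3)): winding 0 around -3, so this term returns to its principal value, contribution 0.
(-9/8)*sqrt(1 - γ/(5/3)): winding -1 is odd, the square root flips sign, contributing -2*(-9/8)*sqrt(1 - (-14/9)/(5/3)) = -2*(-9/8)*sqrt(29/15) = (3/20)*sqrt(435).
Summing the contributions at γ = -14/9 gives (3/20)*sqrt(435).

Continued minus principal equals (3/20)*sqrt(435).


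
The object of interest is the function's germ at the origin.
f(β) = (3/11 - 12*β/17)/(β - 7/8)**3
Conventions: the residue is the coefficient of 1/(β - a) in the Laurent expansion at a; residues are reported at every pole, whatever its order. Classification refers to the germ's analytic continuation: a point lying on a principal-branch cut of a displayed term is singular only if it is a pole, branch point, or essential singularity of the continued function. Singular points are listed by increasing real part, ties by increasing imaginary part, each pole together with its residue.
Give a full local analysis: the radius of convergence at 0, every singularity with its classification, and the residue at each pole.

Denominator factor (β - 7/8)^3: pole of order 3 at 7/8, modulus 7/8.
The radius of convergence is the smallest modulus among the singular points: 7/8.
At the order-3 pole 7/8 set g(β) = (β - (7/8))^3*f(β) = 3/11 - 12*β/17.
Order-3 pole: residue = g''(a)/2; g''(7/8) = 0, so the residue is 0.

Radius of convergence at 0: 7/8.
At 7/8: a pole of order 3; residue 0.


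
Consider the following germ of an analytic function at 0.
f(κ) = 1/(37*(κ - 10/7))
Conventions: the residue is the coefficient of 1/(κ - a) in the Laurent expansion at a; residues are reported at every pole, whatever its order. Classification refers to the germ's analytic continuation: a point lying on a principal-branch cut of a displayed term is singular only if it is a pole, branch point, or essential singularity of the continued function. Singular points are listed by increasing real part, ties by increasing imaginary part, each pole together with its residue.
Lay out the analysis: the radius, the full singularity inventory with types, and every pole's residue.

Denominator factor (κ - 10/7): pole of order 1 at 10/7, modulus 10/7.
The radius of convergence is the smallest modulus among the singular points: 10/7.
At the order-1 pole 10/7 set g(κ) = (κ - (10/7))*f(κ) = 1/37.
Simple pole: residue = g(a) at a = 10/7, which is 1/37.

Radius of convergence at 0: 10/7.
At 10/7: a pole of order 1; residue 1/37.


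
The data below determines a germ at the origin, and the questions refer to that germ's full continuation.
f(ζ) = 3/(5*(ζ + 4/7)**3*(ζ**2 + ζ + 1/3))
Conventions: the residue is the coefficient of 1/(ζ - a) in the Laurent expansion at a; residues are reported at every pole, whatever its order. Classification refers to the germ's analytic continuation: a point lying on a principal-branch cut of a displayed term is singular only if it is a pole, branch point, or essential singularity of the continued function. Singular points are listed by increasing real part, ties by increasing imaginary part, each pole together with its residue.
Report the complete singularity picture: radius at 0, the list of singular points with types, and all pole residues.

Radius of convergence at 0: 4/7.
At -4/7: a pole of order 3; residue -129654/2197.
At (-1/2) - ((1/6)*sqrt(3))*i: a pole of order 1; residue (64827/2197) - ((166698/10985)*sqrt(3))*i.
At (-1/2) + ((1/6)*sqrt(3))*i: a pole of order 1; residue (64827/2197) + ((166698/10985)*sqrt(3))*i.

Denominator factor (ζ**2 + ζ + 1/3): discriminant -1/3, complex-conjugate roots (-1/2) + ((1/6)*sqrt(3))*i and (-1/2) - ((1/6)*sqrt(3))*i; poles of order 1, moduli (1/3)*sqrt(3) and (1/3)*sqrt(3).
Denominator factor (ζ + 4/7)^3: pole of order 3 at -4/7, modulus 4/7.
The radius of convergence is the smallest modulus among the singular points: 4/7.
At the order-3 pole -4/7 set g(ζ) = (ζ - (-4/7))^3*f(ζ) = 3/(5*(ζ**2 + ζ + 1/3)).
Order-3 pole: residue = g''(a)/2; g''(-4/7) = -259308/2197, so the residue is -129654/2197.
The factor ζ**2 + ζ + 1/3 splits as (ζ - a)(ζ - a') with a = (-1/2) - ((1/6)*sqrt(3))*i, a' = (-1/2) + ((1/6)*sqrt(3))*i. At the order-1 pole a set g(ζ) = (ζ - a)*f(ζ) = [3/(5*(ζ + 4/7)**3)] / (ζ - a').
Simple pole: residue = g(a) at a = (-1/2) - ((1/6)*sqrt(3))*i, which is (64827/2197) - ((166698/10985)*sqrt(3))*i.
The factor ζ**2 + ζ + 1/3 splits as (ζ - a)(ζ - a') with a = (-1/2) + ((1/6)*sqrt(3))*i, a' = (-1/2) - ((1/6)*sqrt(3))*i. At the order-1 pole a set g(ζ) = (ζ - a)*f(ζ) = [3/(5*(ζ + 4/7)**3)] / (ζ - a').
Simple pole: residue = g(a) at a = (-1/2) + ((1/6)*sqrt(3))*i, which is (64827/2197) + ((166698/10985)*sqrt(3))*i.
List the singular points by increasing real part (a conjugate pair: the negative imaginary part first).


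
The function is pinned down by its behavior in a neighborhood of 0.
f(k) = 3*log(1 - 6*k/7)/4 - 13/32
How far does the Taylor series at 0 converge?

The radius of convergence is 7/6.

Branch term (3/4)*log(1 - k/(7/6)): its argument vanishes at k = 7/6, a logarithmic branch point, modulus 7/6.
The radius of convergence is the smallest modulus among the singular points: 7/6.


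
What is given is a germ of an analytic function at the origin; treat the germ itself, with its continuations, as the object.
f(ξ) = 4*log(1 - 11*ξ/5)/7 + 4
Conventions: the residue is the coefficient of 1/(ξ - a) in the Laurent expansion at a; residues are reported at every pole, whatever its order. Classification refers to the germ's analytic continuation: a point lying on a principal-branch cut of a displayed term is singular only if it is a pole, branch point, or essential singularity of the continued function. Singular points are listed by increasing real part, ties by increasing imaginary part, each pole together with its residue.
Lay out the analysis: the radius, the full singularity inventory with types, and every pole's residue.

Radius of convergence at 0: 5/11.
At 5/11: a logarithmic branch point.

Branch term (4/7)*log(1 - ξ/(5/11)): its argument vanishes at ξ = 5/11, a logarithmic branch point, modulus 5/11.
The radius of convergence is the smallest modulus among the singular points: 5/11.


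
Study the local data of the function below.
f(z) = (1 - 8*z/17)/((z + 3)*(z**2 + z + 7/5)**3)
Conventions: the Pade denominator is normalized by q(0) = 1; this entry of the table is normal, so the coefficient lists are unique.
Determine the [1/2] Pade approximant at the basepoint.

The Pade approximant has numerator coefficients [125/1029, -4655807125/30039311967]; denominator coefficients [1, 8607889/5151657, 24218175/12020533].

Taylor coefficients needed (expand at 0): a_0 = 125/1029, a_1 = -131500/367353, a_2 = 2726125/7714413, a_3 = 21180875/162002673.
Write the denominator as Q(z) = 1 + q1*z + q2*z^2. Requiring Q*f - P = O(z^4) with deg P <= 1 kills the coefficients of z^2..z^3 in Q*f:
  z^2: a_2 + q1*a_1 + q2*a_0 = 0, i.e. 2726125/7714413 + (-131500/367353)*q1 + (125/1029)*q2 = 0.
  z^3: a_3 + q1*a_2 + q2*a_1 = 0, i.e. 21180875/162002673 + (2726125/7714413)*q1 + (-131500/367353)*q2 = 0.
Solving this linear system: q1 = 8607889/5151657, q2 = 24218175/12020533.
The numerator is Q*f truncated at degree 1: P0 = a_0 = 125/1029; P1 = a_1 + q1*a_0 = -4655807125/30039311967.


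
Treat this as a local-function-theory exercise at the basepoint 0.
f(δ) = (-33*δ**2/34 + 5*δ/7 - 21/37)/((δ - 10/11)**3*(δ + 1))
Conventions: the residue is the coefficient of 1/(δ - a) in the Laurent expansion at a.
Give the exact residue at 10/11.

The residue is -26400385/81552366.

At the order-3 pole 10/11 set g(δ) = (δ - (10/11))^3*f(δ) = (-33*δ**2/34 + 5*δ/7 - 21/37)/(δ + 1).
Order-3 pole: residue = g''(a)/2; g''(10/11) = -26400385/40776183, so the residue is -26400385/81552366.


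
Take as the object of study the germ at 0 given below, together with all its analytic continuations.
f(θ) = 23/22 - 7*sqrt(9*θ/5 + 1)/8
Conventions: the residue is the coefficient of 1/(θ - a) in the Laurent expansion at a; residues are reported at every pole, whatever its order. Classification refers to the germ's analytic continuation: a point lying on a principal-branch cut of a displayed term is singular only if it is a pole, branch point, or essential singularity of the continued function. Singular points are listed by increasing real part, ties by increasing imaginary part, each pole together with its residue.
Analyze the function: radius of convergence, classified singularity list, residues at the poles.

Branch term (-7/8)*sqrt(1 - θ/(-5/9)): its argument vanishes at θ = -5/9, a square-root branch point, modulus 5/9.
The radius of convergence is the smallest modulus among the singular points: 5/9.

Radius of convergence at 0: 5/9.
At -5/9: an algebraic (square-root) branch point.


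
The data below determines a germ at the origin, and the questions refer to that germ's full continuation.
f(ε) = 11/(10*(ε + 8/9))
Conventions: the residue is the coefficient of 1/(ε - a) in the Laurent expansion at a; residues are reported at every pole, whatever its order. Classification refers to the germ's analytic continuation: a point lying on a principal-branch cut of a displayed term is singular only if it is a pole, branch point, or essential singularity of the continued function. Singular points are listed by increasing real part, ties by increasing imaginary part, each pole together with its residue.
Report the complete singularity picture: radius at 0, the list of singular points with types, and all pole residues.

Denominator factor (ε + 8/9): pole of order 1 at -8/9, modulus 8/9.
The radius of convergence is the smallest modulus among the singular points: 8/9.
At the order-1 pole -8/9 set g(ε) = (ε - (-8/9))*f(ε) = 11/10.
Simple pole: residue = g(a) at a = -8/9, which is 11/10.

Radius of convergence at 0: 8/9.
At -8/9: a pole of order 1; residue 11/10.


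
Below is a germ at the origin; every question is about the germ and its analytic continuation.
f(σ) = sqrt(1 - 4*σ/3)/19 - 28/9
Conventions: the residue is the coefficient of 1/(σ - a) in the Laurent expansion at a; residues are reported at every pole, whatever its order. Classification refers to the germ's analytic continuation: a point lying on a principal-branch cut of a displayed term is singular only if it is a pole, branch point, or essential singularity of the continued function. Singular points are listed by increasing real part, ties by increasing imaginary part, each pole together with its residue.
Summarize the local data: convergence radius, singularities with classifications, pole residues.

Branch term (1/19)*sqrt(1 - σ/(3/4)): its argument vanishes at σ = 3/4, a square-root branch point, modulus 3/4.
The radius of convergence is the smallest modulus among the singular points: 3/4.

Radius of convergence at 0: 3/4.
At 3/4: an algebraic (square-root) branch point.


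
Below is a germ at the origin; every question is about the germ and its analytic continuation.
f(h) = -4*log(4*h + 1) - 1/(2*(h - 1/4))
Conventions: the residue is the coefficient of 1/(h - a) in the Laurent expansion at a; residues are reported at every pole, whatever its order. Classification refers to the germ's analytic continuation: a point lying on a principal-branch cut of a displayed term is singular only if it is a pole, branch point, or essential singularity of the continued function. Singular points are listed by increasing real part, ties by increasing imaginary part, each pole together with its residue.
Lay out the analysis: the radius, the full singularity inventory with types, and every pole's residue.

Radius of convergence at 0: 1/4.
At -1/4: a logarithmic branch point.
At 1/4: a pole of order 1; residue -1/2.

Denominator factor (h - 1/4): pole of order 1 at 1/4, modulus 1/4.
Branch term (-4)*log(1 - h/(-1/4)): its argument vanishes at h = -1/4, a logarithmic branch point, modulus 1/4.
The radius of convergence is the smallest modulus among the singular points: 1/4.
The branch term is analytic at 1/4 and contributes nothing to the residue; only the rational part matters.
At the order-1 pole 1/4 set g(h) = (h - (1/4))*(rational part) = -1/2.
Simple pole: residue = g(a) at a = 1/4, which is -1/2.
List the singular points by increasing real part (a conjugate pair: the negative imaginary part first).


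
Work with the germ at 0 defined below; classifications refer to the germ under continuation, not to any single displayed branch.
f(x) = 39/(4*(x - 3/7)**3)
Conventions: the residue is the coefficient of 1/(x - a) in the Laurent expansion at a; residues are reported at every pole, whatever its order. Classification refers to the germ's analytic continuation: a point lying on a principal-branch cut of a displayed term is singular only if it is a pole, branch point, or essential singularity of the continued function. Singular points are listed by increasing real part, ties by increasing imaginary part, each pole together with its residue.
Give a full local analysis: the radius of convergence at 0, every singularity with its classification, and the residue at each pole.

Radius of convergence at 0: 3/7.
At 3/7: a pole of order 3; residue 0.

Denominator factor (x - 3/7)^3: pole of order 3 at 3/7, modulus 3/7.
The radius of convergence is the smallest modulus among the singular points: 3/7.
At the order-3 pole 3/7 set g(x) = (x - (3/7))^3*f(x) = 39/4.
Order-3 pole: residue = g''(a)/2; g''(3/7) = 0, so the residue is 0.


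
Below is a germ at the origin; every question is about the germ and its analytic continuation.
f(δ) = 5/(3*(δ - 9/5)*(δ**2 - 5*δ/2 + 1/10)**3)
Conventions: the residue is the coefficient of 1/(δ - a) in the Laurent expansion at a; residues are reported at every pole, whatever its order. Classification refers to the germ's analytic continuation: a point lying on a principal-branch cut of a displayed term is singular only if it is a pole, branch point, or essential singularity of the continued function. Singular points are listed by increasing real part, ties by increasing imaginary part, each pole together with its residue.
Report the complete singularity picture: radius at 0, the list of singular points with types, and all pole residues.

Denominator factor (δ**2 - 5*δ/2 + 1/10)^3: discriminant 117/20, real irrational roots 5/4 + (3/20)*sqrt(65) and 5/4 - (3/20)*sqrt(65); poles of order 3, moduli 5/4 + (3/20)*sqrt(65) and 5/4 - (3/20)*sqrt(65).
Denominator factor (δ - 9/5): pole of order 1 at 9/5, modulus 9/5.
The radius of convergence is the smallest modulus among the singular points: 5/4 - (3/20)*sqrt(65).
The factor δ**2 - 5*δ/2 + 1/10 splits as (δ - a)(δ - a') with a = 5/4 - (3/20)*sqrt(65), a' = 5/4 + (3/20)*sqrt(65). At the order-3 pole a set g(δ) = (δ - a)^3*f(δ) = [5/(3*(δ - 9/5))] / (δ - a')^3.
Order-3 pole: residue = g''(a)/2; g''(5/4 - (3/20)*sqrt(65)) = 78125/73167 - (1280310625/13020579819)*sqrt(65), so the residue is 78125/146334 - (1280310625/26041159638)*sqrt(65).
At the order-1 pole 9/5 set g(δ) = (δ - (9/5))*f(δ) = 5/(3*(δ**2 - 5*δ/2 + 1/10)**3).
Simple pole: residue = g(a) at a = 9/5, which is -78125/73167.
The factor δ**2 - 5*δ/2 + 1/10 splits as (δ - a)(δ - a') with a = 5/4 + (3/20)*sqrt(65), a' = 5/4 - (3/20)*sqrt(65). At the order-3 pole a set g(δ) = (δ - a)^3*f(δ) = [5/(3*(δ - 9/5))] / (δ - a')^3.
Order-3 pole: residue = g''(a)/2; g''(5/4 + (3/20)*sqrt(65)) = 78125/73167 + (1280310625/13020579819)*sqrt(65), so the residue is 78125/146334 + (1280310625/26041159638)*sqrt(65).
List the singular points by increasing real part (a conjugate pair: the negative imaginary part first).

Radius of convergence at 0: 5/4 - (3/20)*sqrt(65).
At 5/4 - (3/20)*sqrt(65): a pole of order 3; residue 78125/146334 - (1280310625/26041159638)*sqrt(65).
At 9/5: a pole of order 1; residue -78125/73167.
At 5/4 + (3/20)*sqrt(65): a pole of order 3; residue 78125/146334 + (1280310625/26041159638)*sqrt(65).


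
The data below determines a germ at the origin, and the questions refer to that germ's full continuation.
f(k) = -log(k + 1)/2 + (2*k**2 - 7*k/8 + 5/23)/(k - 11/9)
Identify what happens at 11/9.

The denominator factor k - 11/9 vanishes at 11/9 and appears to the power 1; the numerator there equals 31829/14904, nonzero, and no other factor vanishes.
The branch terms are analytic at this point.
Hence a pole whose order is the multiplicity, 1.

The point is a pole of order 1.


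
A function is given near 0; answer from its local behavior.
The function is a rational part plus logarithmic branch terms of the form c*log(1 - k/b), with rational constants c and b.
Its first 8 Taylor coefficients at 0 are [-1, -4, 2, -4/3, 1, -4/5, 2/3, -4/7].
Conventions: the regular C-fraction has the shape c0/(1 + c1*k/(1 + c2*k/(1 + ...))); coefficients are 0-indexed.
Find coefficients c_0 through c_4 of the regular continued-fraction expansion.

The regular C-fraction coefficients are [-1, -4, 9/2, 1/54, 13/27].

Taylor coefficients (read off): a_0 = -1, a_1 = -4, a_2 = 2, a_3 = -4/3, a_4 = 1.
c0 = a_0 = -1. Peel one level at a time: if S = 1 + c*k/S' with S'(0) = 1, then c is the k-coefficient of S and S' = c*k/(S - 1).
S_1 = c0/f = 1 + (-4)*k + (18)*k^2 + ...; c1 = -4.
S_2 = c1*k/(S_1 - 1) = 1 + (9/2)*k + (-1/12)*k^2 + ...; c2 = 9/2.
S_3 = c2*k/(S_2 - 1) = 1 + (1/54)*k + (-13/1458)*k^2 + ...; c3 = 1/54.
S_4 = c3*k/(S_3 - 1) = 1 + (13/27)*k + ...; c4 = 13/27.


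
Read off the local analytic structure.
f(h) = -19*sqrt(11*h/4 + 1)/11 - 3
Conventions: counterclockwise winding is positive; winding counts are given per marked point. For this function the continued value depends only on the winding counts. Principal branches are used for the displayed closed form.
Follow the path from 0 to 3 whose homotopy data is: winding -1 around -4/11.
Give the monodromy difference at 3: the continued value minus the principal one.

Continued minus principal equals (19/11)*sqrt(37).

The rational part is single-valued and drops out of the difference; each branch term changes only by its own monodromy.
(-19/11)*sqrt(1 - h/(-4/11)): winding -1 is odd, the square root flips sign, contributing -2*(-19/11)*sqrt(1 - (3)/(-4/11)) = -2*(-19/11)*sqrt(37/4) = (19/11)*sqrt(37).
Summing the contributions at h = 3 gives (19/11)*sqrt(37).


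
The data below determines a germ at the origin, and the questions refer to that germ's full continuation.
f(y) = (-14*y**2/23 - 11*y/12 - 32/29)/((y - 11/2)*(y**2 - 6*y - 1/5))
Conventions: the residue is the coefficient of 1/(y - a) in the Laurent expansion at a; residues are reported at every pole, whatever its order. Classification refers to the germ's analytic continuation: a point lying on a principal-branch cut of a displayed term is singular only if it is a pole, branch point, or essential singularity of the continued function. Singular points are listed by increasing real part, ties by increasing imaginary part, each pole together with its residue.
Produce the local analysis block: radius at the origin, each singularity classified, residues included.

Radius of convergence at 0: -3 + (1/5)*sqrt(230).
At 3 - (1/5)*sqrt(230): a pole of order 1; residue -2109359/472236 + (6352183/21722856)*sqrt(230).
At 11/2: a pole of order 1; residue 1965635/236118.
At 3 + (1/5)*sqrt(230): a pole of order 1; residue -2109359/472236 - (6352183/21722856)*sqrt(230).

Denominator factor (y**2 - 6*y - 1/5): discriminant 184/5, real irrational roots 3 + (1/5)*sqrt(230) and 3 - (1/5)*sqrt(230); poles of order 1, moduli 3 + (1/5)*sqrt(230) and -3 + (1/5)*sqrt(230).
Denominator factor (y - 11/2): pole of order 1 at 11/2, modulus 11/2.
The radius of convergence is the smallest modulus among the singular points: -3 + (1/5)*sqrt(230).
The factor y**2 - 6*y - 1/5 splits as (y - a)(y - a') with a = 3 - (1/5)*sqrt(230), a' = 3 + (1/5)*sqrt(230). At the order-1 pole a set g(y) = (y - a)*f(y) = [(-14*y**2/23 - 11*y/12 - 32/29)/(y - 11/2)] / (y - a').
Simple pole: residue = g(a) at a = 3 - (1/5)*sqrt(230), which is -2109359/472236 + (6352183/21722856)*sqrt(230).
At the order-1 pole 11/2 set g(y) = (y - (11/2))*f(y) = (-14*y**2/23 - 11*y/12 - 32/29)/(y**2 - 6*y - 1/5).
Simple pole: residue = g(a) at a = 11/2, which is 1965635/236118.
The factor y**2 - 6*y - 1/5 splits as (y - a)(y - a') with a = 3 + (1/5)*sqrt(230), a' = 3 - (1/5)*sqrt(230). At the order-1 pole a set g(y) = (y - a)*f(y) = [(-14*y**2/23 - 11*y/12 - 32/29)/(y - 11/2)] / (y - a').
Simple pole: residue = g(a) at a = 3 + (1/5)*sqrt(230), which is -2109359/472236 - (6352183/21722856)*sqrt(230).
List the singular points by increasing real part (a conjugate pair: the negative imaginary part first).


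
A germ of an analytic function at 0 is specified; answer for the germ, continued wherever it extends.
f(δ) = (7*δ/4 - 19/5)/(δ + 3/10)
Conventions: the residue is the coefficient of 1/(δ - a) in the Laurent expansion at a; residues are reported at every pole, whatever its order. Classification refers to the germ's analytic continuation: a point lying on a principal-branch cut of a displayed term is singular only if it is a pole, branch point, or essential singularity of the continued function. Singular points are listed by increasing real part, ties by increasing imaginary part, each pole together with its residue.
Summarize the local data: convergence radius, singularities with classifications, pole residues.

Radius of convergence at 0: 3/10.
At -3/10: a pole of order 1; residue -173/40.

Denominator factor (δ + 3/10): pole of order 1 at -3/10, modulus 3/10.
The radius of convergence is the smallest modulus among the singular points: 3/10.
At the order-1 pole -3/10 set g(δ) = (δ - (-3/10))*f(δ) = 7*δ/4 - 19/5.
Simple pole: residue = g(a) at a = -3/10, which is -173/40.


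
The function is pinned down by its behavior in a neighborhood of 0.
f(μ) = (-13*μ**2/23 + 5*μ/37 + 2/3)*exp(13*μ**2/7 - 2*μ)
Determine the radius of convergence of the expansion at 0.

The radius of convergence is infinite.

The factor exp(13*μ**2/7 - 2*μ) is entire and contributes no finite singular point.
The polynomial part has no poles.
No finite singular points: the Taylor series at 0 converges everywhere.


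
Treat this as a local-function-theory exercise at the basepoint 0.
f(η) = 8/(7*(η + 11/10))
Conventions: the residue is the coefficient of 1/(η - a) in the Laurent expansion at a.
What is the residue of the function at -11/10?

At the order-1 pole -11/10 set g(η) = (η - (-11/10))*f(η) = 8/7.
Simple pole: residue = g(a) at a = -11/10, which is 8/7.

The residue is 8/7.


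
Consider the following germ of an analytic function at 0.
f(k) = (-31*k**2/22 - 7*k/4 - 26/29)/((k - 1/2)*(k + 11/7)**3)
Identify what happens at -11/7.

The point is a pole of order 3.

The denominator factor k + 11/7 vanishes at -11/7 and appears to the power 3; the numerator there equals -9243/5684, nonzero, and no other factor vanishes.
Hence a pole whose order is the multiplicity, 3.
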